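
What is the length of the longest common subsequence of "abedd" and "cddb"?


LCS of "abedd" and "cddb"
DP table:
           c    d    d    b
      0    0    0    0    0
  a   0    0    0    0    0
  b   0    0    0    0    1
  e   0    0    0    0    1
  d   0    0    1    1    1
  d   0    0    1    2    2
LCS length = dp[5][4] = 2

2


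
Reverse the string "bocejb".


Input: bocejb
Reading characters right to left:
  Position 5: 'b'
  Position 4: 'j'
  Position 3: 'e'
  Position 2: 'c'
  Position 1: 'o'
  Position 0: 'b'
Reversed: bjecob

bjecob


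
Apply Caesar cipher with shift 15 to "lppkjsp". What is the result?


Caesar cipher: shift "lppkjsp" by 15
  'l' (pos 11) + 15 = pos 0 = 'a'
  'p' (pos 15) + 15 = pos 4 = 'e'
  'p' (pos 15) + 15 = pos 4 = 'e'
  'k' (pos 10) + 15 = pos 25 = 'z'
  'j' (pos 9) + 15 = pos 24 = 'y'
  's' (pos 18) + 15 = pos 7 = 'h'
  'p' (pos 15) + 15 = pos 4 = 'e'
Result: aeezyhe

aeezyhe


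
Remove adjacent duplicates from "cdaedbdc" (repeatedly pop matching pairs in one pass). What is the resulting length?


Input: cdaedbdc
Stack-based adjacent duplicate removal:
  Read 'c': push. Stack: c
  Read 'd': push. Stack: cd
  Read 'a': push. Stack: cda
  Read 'e': push. Stack: cdae
  Read 'd': push. Stack: cdaed
  Read 'b': push. Stack: cdaedb
  Read 'd': push. Stack: cdaedbd
  Read 'c': push. Stack: cdaedbdc
Final stack: "cdaedbdc" (length 8)

8


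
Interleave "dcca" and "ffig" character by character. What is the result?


Interleaving "dcca" and "ffig":
  Position 0: 'd' from first, 'f' from second => "df"
  Position 1: 'c' from first, 'f' from second => "cf"
  Position 2: 'c' from first, 'i' from second => "ci"
  Position 3: 'a' from first, 'g' from second => "ag"
Result: dfcfciag

dfcfciag


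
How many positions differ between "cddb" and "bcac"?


Comparing "cddb" and "bcac" position by position:
  Position 0: 'c' vs 'b' => DIFFER
  Position 1: 'd' vs 'c' => DIFFER
  Position 2: 'd' vs 'a' => DIFFER
  Position 3: 'b' vs 'c' => DIFFER
Positions that differ: 4

4


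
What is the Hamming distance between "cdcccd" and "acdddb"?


Comparing "cdcccd" and "acdddb" position by position:
  Position 0: 'c' vs 'a' => differ
  Position 1: 'd' vs 'c' => differ
  Position 2: 'c' vs 'd' => differ
  Position 3: 'c' vs 'd' => differ
  Position 4: 'c' vs 'd' => differ
  Position 5: 'd' vs 'b' => differ
Total differences (Hamming distance): 6

6


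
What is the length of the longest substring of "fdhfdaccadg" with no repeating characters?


Input: "fdhfdaccadg"
Sliding window (track last position of each char):
  Position 0 ('f'): window [0,0] length 1 -- new best
  Position 1 ('d'): window [0,1] length 2 -- new best
  Position 2 ('h'): window [0,2] length 3 -- new best
  Position 3 ('f'): repeat (last at 0), move window start to 1
  Position 3 ('f'): window [1,3] length 3
  Position 4 ('d'): repeat (last at 1), move window start to 2
  Position 4 ('d'): window [2,4] length 3
  Position 5 ('a'): window [2,5] length 4 -- new best
  Position 6 ('c'): window [2,6] length 5 -- new best
  Position 7 ('c'): repeat (last at 6), move window start to 7
  Position 7 ('c'): window [7,7] length 1
  Position 8 ('a'): window [7,8] length 2
  Position 9 ('d'): window [7,9] length 3
  Position 10 ('g'): window [7,10] length 4
Longest substring with no repeats: "hfdac" with length 5

5


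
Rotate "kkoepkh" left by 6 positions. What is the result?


Input: "kkoepkh", rotate left by 6
First 6 characters: "kkoepk"
Remaining characters: "h"
Concatenate remaining + first: "h" + "kkoepk" = "hkkoepk"

hkkoepk


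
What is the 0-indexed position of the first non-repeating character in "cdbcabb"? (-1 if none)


Input: cdbcabb
Character frequencies:
  'a': 1
  'b': 3
  'c': 2
  'd': 1
Scanning left to right for freq == 1:
  Position 0 ('c'): freq=2, skip
  Position 1 ('d'): unique! => answer = 1

1


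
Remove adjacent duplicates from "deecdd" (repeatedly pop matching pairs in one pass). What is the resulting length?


Input: deecdd
Stack-based adjacent duplicate removal:
  Read 'd': push. Stack: d
  Read 'e': push. Stack: de
  Read 'e': matches stack top 'e' => pop. Stack: d
  Read 'c': push. Stack: dc
  Read 'd': push. Stack: dcd
  Read 'd': matches stack top 'd' => pop. Stack: dc
Final stack: "dc" (length 2)

2


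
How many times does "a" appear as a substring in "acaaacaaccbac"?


Searching for "a" in "acaaacaaccbac"
Scanning each position:
  Position 0: "a" => MATCH
  Position 1: "c" => no
  Position 2: "a" => MATCH
  Position 3: "a" => MATCH
  Position 4: "a" => MATCH
  Position 5: "c" => no
  Position 6: "a" => MATCH
  Position 7: "a" => MATCH
  Position 8: "c" => no
  Position 9: "c" => no
  Position 10: "b" => no
  Position 11: "a" => MATCH
  Position 12: "c" => no
Total occurrences: 7

7


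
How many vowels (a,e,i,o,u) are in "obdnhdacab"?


Input: obdnhdacab
Checking each character:
  'o' at position 0: vowel (running total: 1)
  'b' at position 1: consonant
  'd' at position 2: consonant
  'n' at position 3: consonant
  'h' at position 4: consonant
  'd' at position 5: consonant
  'a' at position 6: vowel (running total: 2)
  'c' at position 7: consonant
  'a' at position 8: vowel (running total: 3)
  'b' at position 9: consonant
Total vowels: 3

3


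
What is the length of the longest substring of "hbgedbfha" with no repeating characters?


Input: "hbgedbfha"
Sliding window (track last position of each char):
  Position 0 ('h'): window [0,0] length 1 -- new best
  Position 1 ('b'): window [0,1] length 2 -- new best
  Position 2 ('g'): window [0,2] length 3 -- new best
  Position 3 ('e'): window [0,3] length 4 -- new best
  Position 4 ('d'): window [0,4] length 5 -- new best
  Position 5 ('b'): repeat (last at 1), move window start to 2
  Position 5 ('b'): window [2,5] length 4
  Position 6 ('f'): window [2,6] length 5
  Position 7 ('h'): window [2,7] length 6 -- new best
  Position 8 ('a'): window [2,8] length 7 -- new best
Longest substring with no repeats: "gedbfha" with length 7

7


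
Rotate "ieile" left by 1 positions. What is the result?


Input: "ieile", rotate left by 1
First 1 characters: "i"
Remaining characters: "eile"
Concatenate remaining + first: "eile" + "i" = "eilei"

eilei


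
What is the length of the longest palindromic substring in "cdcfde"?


Input: "cdcfde"
Checking substrings for palindromes:
  [0:3] "cdc" (len 3) => palindrome
Longest palindromic substring: "cdc" with length 3

3


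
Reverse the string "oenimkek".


Input: oenimkek
Reading characters right to left:
  Position 7: 'k'
  Position 6: 'e'
  Position 5: 'k'
  Position 4: 'm'
  Position 3: 'i'
  Position 2: 'n'
  Position 1: 'e'
  Position 0: 'o'
Reversed: kekmineo

kekmineo


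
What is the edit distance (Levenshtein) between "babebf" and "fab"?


Computing edit distance: "babebf" -> "fab"
DP table:
           f    a    b
      0    1    2    3
  b   1    1    2    2
  a   2    2    1    2
  b   3    3    2    1
  e   4    4    3    2
  b   5    5    4    3
  f   6    5    5    4
Edit distance = dp[6][3] = 4

4


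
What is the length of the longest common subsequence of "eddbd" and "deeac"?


LCS of "eddbd" and "deeac"
DP table:
           d    e    e    a    c
      0    0    0    0    0    0
  e   0    0    1    1    1    1
  d   0    1    1    1    1    1
  d   0    1    1    1    1    1
  b   0    1    1    1    1    1
  d   0    1    1    1    1    1
LCS length = dp[5][5] = 1

1


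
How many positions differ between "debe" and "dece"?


Comparing "debe" and "dece" position by position:
  Position 0: 'd' vs 'd' => same
  Position 1: 'e' vs 'e' => same
  Position 2: 'b' vs 'c' => DIFFER
  Position 3: 'e' vs 'e' => same
Positions that differ: 1

1


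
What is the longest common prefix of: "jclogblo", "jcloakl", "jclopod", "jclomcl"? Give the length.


Words: jclogblo, jcloakl, jclopod, jclomcl
  Position 0: all 'j' => match
  Position 1: all 'c' => match
  Position 2: all 'l' => match
  Position 3: all 'o' => match
  Position 4: ('g', 'a', 'p', 'm') => mismatch, stop
LCP = "jclo" (length 4)

4


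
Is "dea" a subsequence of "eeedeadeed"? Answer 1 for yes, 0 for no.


Check if "dea" is a subsequence of "eeedeadeed"
Greedy scan:
  Position 0 ('e'): no match needed
  Position 1 ('e'): no match needed
  Position 2 ('e'): no match needed
  Position 3 ('d'): matches sub[0] = 'd'
  Position 4 ('e'): matches sub[1] = 'e'
  Position 5 ('a'): matches sub[2] = 'a'
  Position 6 ('d'): no match needed
  Position 7 ('e'): no match needed
  Position 8 ('e'): no match needed
  Position 9 ('d'): no match needed
All 3 characters matched => is a subsequence

1


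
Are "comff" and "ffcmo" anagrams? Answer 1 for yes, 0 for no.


Strings: "comff", "ffcmo"
Sorted first:  cffmo
Sorted second: cffmo
Sorted forms match => anagrams

1


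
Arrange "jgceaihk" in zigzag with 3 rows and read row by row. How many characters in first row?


Zigzag "jgceaihk" into 3 rows:
Placing characters:
  'j' => row 0
  'g' => row 1
  'c' => row 2
  'e' => row 1
  'a' => row 0
  'i' => row 1
  'h' => row 2
  'k' => row 1
Rows:
  Row 0: "ja"
  Row 1: "geik"
  Row 2: "ch"
First row length: 2

2


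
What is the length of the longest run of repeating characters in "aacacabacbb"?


Input: "aacacabacbb"
Scanning for longest run:
  Position 1 ('a'): continues run of 'a', length=2
  Position 2 ('c'): new char, reset run to 1
  Position 3 ('a'): new char, reset run to 1
  Position 4 ('c'): new char, reset run to 1
  Position 5 ('a'): new char, reset run to 1
  Position 6 ('b'): new char, reset run to 1
  Position 7 ('a'): new char, reset run to 1
  Position 8 ('c'): new char, reset run to 1
  Position 9 ('b'): new char, reset run to 1
  Position 10 ('b'): continues run of 'b', length=2
Longest run: 'a' with length 2

2


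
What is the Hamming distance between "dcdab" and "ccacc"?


Comparing "dcdab" and "ccacc" position by position:
  Position 0: 'd' vs 'c' => differ
  Position 1: 'c' vs 'c' => same
  Position 2: 'd' vs 'a' => differ
  Position 3: 'a' vs 'c' => differ
  Position 4: 'b' vs 'c' => differ
Total differences (Hamming distance): 4

4


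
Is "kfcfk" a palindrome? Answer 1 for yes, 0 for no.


Input: kfcfk
Reversed: kfcfk
  Compare pos 0 ('k') with pos 4 ('k'): match
  Compare pos 1 ('f') with pos 3 ('f'): match
Result: palindrome

1


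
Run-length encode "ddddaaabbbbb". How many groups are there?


Input: ddddaaabbbbb
Scanning for consecutive runs:
  Group 1: 'd' x 4 (positions 0-3)
  Group 2: 'a' x 3 (positions 4-6)
  Group 3: 'b' x 5 (positions 7-11)
Total groups: 3

3


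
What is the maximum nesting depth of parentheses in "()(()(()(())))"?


Input: "()(()(()(())))"
Tracking depth:
  Position 0 '(': depth becomes 1
  Position 1 ')': depth becomes 0
  Position 2 '(': depth becomes 1
  Position 3 '(': depth becomes 2
  Position 4 ')': depth becomes 1
  Position 5 '(': depth becomes 2
  Position 6 '(': depth becomes 3
  Position 7 ')': depth becomes 2
  Position 8 '(': depth becomes 3
  Position 9 '(': depth becomes 4
  Position 10 ')': depth becomes 3
  Position 11 ')': depth becomes 2
  Position 12 ')': depth becomes 1
  Position 13 ')': depth becomes 0
Maximum depth reached: 4

4


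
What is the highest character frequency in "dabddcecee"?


Input: dabddcecee
Character counts:
  'a': 1
  'b': 1
  'c': 2
  'd': 3
  'e': 3
Maximum frequency: 3

3


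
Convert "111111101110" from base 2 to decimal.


Input: "111111101110" in base 2
Positional expansion:
  Digit '1' (value 1) x 2^11 = 2048
  Digit '1' (value 1) x 2^10 = 1024
  Digit '1' (value 1) x 2^9 = 512
  Digit '1' (value 1) x 2^8 = 256
  Digit '1' (value 1) x 2^7 = 128
  Digit '1' (value 1) x 2^6 = 64
  Digit '1' (value 1) x 2^5 = 32
  Digit '0' (value 0) x 2^4 = 0
  Digit '1' (value 1) x 2^3 = 8
  Digit '1' (value 1) x 2^2 = 4
  Digit '1' (value 1) x 2^1 = 2
  Digit '0' (value 0) x 2^0 = 0
Sum = 4078

4078


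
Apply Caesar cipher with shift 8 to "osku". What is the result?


Caesar cipher: shift "osku" by 8
  'o' (pos 14) + 8 = pos 22 = 'w'
  's' (pos 18) + 8 = pos 0 = 'a'
  'k' (pos 10) + 8 = pos 18 = 's'
  'u' (pos 20) + 8 = pos 2 = 'c'
Result: wasc

wasc


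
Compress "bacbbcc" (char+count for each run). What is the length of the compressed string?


Input: bacbbcc
Runs:
  'b' x 1 => "b1"
  'a' x 1 => "a1"
  'c' x 1 => "c1"
  'b' x 2 => "b2"
  'c' x 2 => "c2"
Compressed: "b1a1c1b2c2"
Compressed length: 10

10


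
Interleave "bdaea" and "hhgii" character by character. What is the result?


Interleaving "bdaea" and "hhgii":
  Position 0: 'b' from first, 'h' from second => "bh"
  Position 1: 'd' from first, 'h' from second => "dh"
  Position 2: 'a' from first, 'g' from second => "ag"
  Position 3: 'e' from first, 'i' from second => "ei"
  Position 4: 'a' from first, 'i' from second => "ai"
Result: bhdhageiai

bhdhageiai


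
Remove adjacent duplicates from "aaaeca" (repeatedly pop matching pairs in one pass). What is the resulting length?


Input: aaaeca
Stack-based adjacent duplicate removal:
  Read 'a': push. Stack: a
  Read 'a': matches stack top 'a' => pop. Stack: (empty)
  Read 'a': push. Stack: a
  Read 'e': push. Stack: ae
  Read 'c': push. Stack: aec
  Read 'a': push. Stack: aeca
Final stack: "aeca" (length 4)

4


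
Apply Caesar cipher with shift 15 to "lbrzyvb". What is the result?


Caesar cipher: shift "lbrzyvb" by 15
  'l' (pos 11) + 15 = pos 0 = 'a'
  'b' (pos 1) + 15 = pos 16 = 'q'
  'r' (pos 17) + 15 = pos 6 = 'g'
  'z' (pos 25) + 15 = pos 14 = 'o'
  'y' (pos 24) + 15 = pos 13 = 'n'
  'v' (pos 21) + 15 = pos 10 = 'k'
  'b' (pos 1) + 15 = pos 16 = 'q'
Result: aqgonkq

aqgonkq


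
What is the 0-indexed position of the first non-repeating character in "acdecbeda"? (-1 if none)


Input: acdecbeda
Character frequencies:
  'a': 2
  'b': 1
  'c': 2
  'd': 2
  'e': 2
Scanning left to right for freq == 1:
  Position 0 ('a'): freq=2, skip
  Position 1 ('c'): freq=2, skip
  Position 2 ('d'): freq=2, skip
  Position 3 ('e'): freq=2, skip
  Position 4 ('c'): freq=2, skip
  Position 5 ('b'): unique! => answer = 5

5


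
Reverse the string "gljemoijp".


Input: gljemoijp
Reading characters right to left:
  Position 8: 'p'
  Position 7: 'j'
  Position 6: 'i'
  Position 5: 'o'
  Position 4: 'm'
  Position 3: 'e'
  Position 2: 'j'
  Position 1: 'l'
  Position 0: 'g'
Reversed: pjiomejlg

pjiomejlg


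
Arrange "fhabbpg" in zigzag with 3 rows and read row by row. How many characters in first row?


Zigzag "fhabbpg" into 3 rows:
Placing characters:
  'f' => row 0
  'h' => row 1
  'a' => row 2
  'b' => row 1
  'b' => row 0
  'p' => row 1
  'g' => row 2
Rows:
  Row 0: "fb"
  Row 1: "hbp"
  Row 2: "ag"
First row length: 2

2


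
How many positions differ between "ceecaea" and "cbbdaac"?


Comparing "ceecaea" and "cbbdaac" position by position:
  Position 0: 'c' vs 'c' => same
  Position 1: 'e' vs 'b' => DIFFER
  Position 2: 'e' vs 'b' => DIFFER
  Position 3: 'c' vs 'd' => DIFFER
  Position 4: 'a' vs 'a' => same
  Position 5: 'e' vs 'a' => DIFFER
  Position 6: 'a' vs 'c' => DIFFER
Positions that differ: 5

5


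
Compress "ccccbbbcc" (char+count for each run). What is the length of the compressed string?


Input: ccccbbbcc
Runs:
  'c' x 4 => "c4"
  'b' x 3 => "b3"
  'c' x 2 => "c2"
Compressed: "c4b3c2"
Compressed length: 6

6


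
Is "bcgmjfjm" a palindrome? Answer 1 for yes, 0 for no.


Input: bcgmjfjm
Reversed: mjfjmgcb
  Compare pos 0 ('b') with pos 7 ('m'): MISMATCH
  Compare pos 1 ('c') with pos 6 ('j'): MISMATCH
  Compare pos 2 ('g') with pos 5 ('f'): MISMATCH
  Compare pos 3 ('m') with pos 4 ('j'): MISMATCH
Result: not a palindrome

0


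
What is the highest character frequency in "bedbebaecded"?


Input: bedbebaecded
Character counts:
  'a': 1
  'b': 3
  'c': 1
  'd': 3
  'e': 4
Maximum frequency: 4

4


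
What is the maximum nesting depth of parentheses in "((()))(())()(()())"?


Input: "((()))(())()(()())"
Tracking depth:
  Position 0 '(': depth becomes 1
  Position 1 '(': depth becomes 2
  Position 2 '(': depth becomes 3
  Position 3 ')': depth becomes 2
  Position 4 ')': depth becomes 1
  Position 5 ')': depth becomes 0
  Position 6 '(': depth becomes 1
  Position 7 '(': depth becomes 2
  Position 8 ')': depth becomes 1
  Position 9 ')': depth becomes 0
  Position 10 '(': depth becomes 1
  Position 11 ')': depth becomes 0
  Position 12 '(': depth becomes 1
  Position 13 '(': depth becomes 2
  Position 14 ')': depth becomes 1
  Position 15 '(': depth becomes 2
  Position 16 ')': depth becomes 1
  Position 17 ')': depth becomes 0
Maximum depth reached: 3

3


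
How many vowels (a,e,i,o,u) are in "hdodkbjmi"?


Input: hdodkbjmi
Checking each character:
  'h' at position 0: consonant
  'd' at position 1: consonant
  'o' at position 2: vowel (running total: 1)
  'd' at position 3: consonant
  'k' at position 4: consonant
  'b' at position 5: consonant
  'j' at position 6: consonant
  'm' at position 7: consonant
  'i' at position 8: vowel (running total: 2)
Total vowels: 2

2


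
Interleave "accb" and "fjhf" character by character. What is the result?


Interleaving "accb" and "fjhf":
  Position 0: 'a' from first, 'f' from second => "af"
  Position 1: 'c' from first, 'j' from second => "cj"
  Position 2: 'c' from first, 'h' from second => "ch"
  Position 3: 'b' from first, 'f' from second => "bf"
Result: afcjchbf

afcjchbf


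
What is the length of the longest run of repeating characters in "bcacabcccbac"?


Input: "bcacabcccbac"
Scanning for longest run:
  Position 1 ('c'): new char, reset run to 1
  Position 2 ('a'): new char, reset run to 1
  Position 3 ('c'): new char, reset run to 1
  Position 4 ('a'): new char, reset run to 1
  Position 5 ('b'): new char, reset run to 1
  Position 6 ('c'): new char, reset run to 1
  Position 7 ('c'): continues run of 'c', length=2
  Position 8 ('c'): continues run of 'c', length=3
  Position 9 ('b'): new char, reset run to 1
  Position 10 ('a'): new char, reset run to 1
  Position 11 ('c'): new char, reset run to 1
Longest run: 'c' with length 3

3


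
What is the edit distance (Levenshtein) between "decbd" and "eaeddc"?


Computing edit distance: "decbd" -> "eaeddc"
DP table:
           e    a    e    d    d    c
      0    1    2    3    4    5    6
  d   1    1    2    3    3    4    5
  e   2    1    2    2    3    4    5
  c   3    2    2    3    3    4    4
  b   4    3    3    3    4    4    5
  d   5    4    4    4    3    4    5
Edit distance = dp[5][6] = 5

5


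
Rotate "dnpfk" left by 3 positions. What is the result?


Input: "dnpfk", rotate left by 3
First 3 characters: "dnp"
Remaining characters: "fk"
Concatenate remaining + first: "fk" + "dnp" = "fkdnp"

fkdnp


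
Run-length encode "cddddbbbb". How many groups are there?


Input: cddddbbbb
Scanning for consecutive runs:
  Group 1: 'c' x 1 (positions 0-0)
  Group 2: 'd' x 4 (positions 1-4)
  Group 3: 'b' x 4 (positions 5-8)
Total groups: 3

3


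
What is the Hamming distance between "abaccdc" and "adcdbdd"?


Comparing "abaccdc" and "adcdbdd" position by position:
  Position 0: 'a' vs 'a' => same
  Position 1: 'b' vs 'd' => differ
  Position 2: 'a' vs 'c' => differ
  Position 3: 'c' vs 'd' => differ
  Position 4: 'c' vs 'b' => differ
  Position 5: 'd' vs 'd' => same
  Position 6: 'c' vs 'd' => differ
Total differences (Hamming distance): 5

5


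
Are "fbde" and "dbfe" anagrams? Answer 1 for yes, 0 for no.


Strings: "fbde", "dbfe"
Sorted first:  bdef
Sorted second: bdef
Sorted forms match => anagrams

1


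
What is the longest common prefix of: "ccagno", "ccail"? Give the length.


Words: ccagno, ccail
  Position 0: all 'c' => match
  Position 1: all 'c' => match
  Position 2: all 'a' => match
  Position 3: ('g', 'i') => mismatch, stop
LCP = "cca" (length 3)

3


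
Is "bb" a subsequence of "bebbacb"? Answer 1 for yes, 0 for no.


Check if "bb" is a subsequence of "bebbacb"
Greedy scan:
  Position 0 ('b'): matches sub[0] = 'b'
  Position 1 ('e'): no match needed
  Position 2 ('b'): matches sub[1] = 'b'
  Position 3 ('b'): no match needed
  Position 4 ('a'): no match needed
  Position 5 ('c'): no match needed
  Position 6 ('b'): no match needed
All 2 characters matched => is a subsequence

1


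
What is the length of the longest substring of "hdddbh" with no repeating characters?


Input: "hdddbh"
Sliding window (track last position of each char):
  Position 0 ('h'): window [0,0] length 1 -- new best
  Position 1 ('d'): window [0,1] length 2 -- new best
  Position 2 ('d'): repeat (last at 1), move window start to 2
  Position 2 ('d'): window [2,2] length 1
  Position 3 ('d'): repeat (last at 2), move window start to 3
  Position 3 ('d'): window [3,3] length 1
  Position 4 ('b'): window [3,4] length 2
  Position 5 ('h'): window [3,5] length 3 -- new best
Longest substring with no repeats: "dbh" with length 3

3


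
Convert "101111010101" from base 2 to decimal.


Input: "101111010101" in base 2
Positional expansion:
  Digit '1' (value 1) x 2^11 = 2048
  Digit '0' (value 0) x 2^10 = 0
  Digit '1' (value 1) x 2^9 = 512
  Digit '1' (value 1) x 2^8 = 256
  Digit '1' (value 1) x 2^7 = 128
  Digit '1' (value 1) x 2^6 = 64
  Digit '0' (value 0) x 2^5 = 0
  Digit '1' (value 1) x 2^4 = 16
  Digit '0' (value 0) x 2^3 = 0
  Digit '1' (value 1) x 2^2 = 4
  Digit '0' (value 0) x 2^1 = 0
  Digit '1' (value 1) x 2^0 = 1
Sum = 3029

3029


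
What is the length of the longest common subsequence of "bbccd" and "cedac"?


LCS of "bbccd" and "cedac"
DP table:
           c    e    d    a    c
      0    0    0    0    0    0
  b   0    0    0    0    0    0
  b   0    0    0    0    0    0
  c   0    1    1    1    1    1
  c   0    1    1    1    1    2
  d   0    1    1    2    2    2
LCS length = dp[5][5] = 2

2


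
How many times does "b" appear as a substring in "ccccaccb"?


Searching for "b" in "ccccaccb"
Scanning each position:
  Position 0: "c" => no
  Position 1: "c" => no
  Position 2: "c" => no
  Position 3: "c" => no
  Position 4: "a" => no
  Position 5: "c" => no
  Position 6: "c" => no
  Position 7: "b" => MATCH
Total occurrences: 1

1


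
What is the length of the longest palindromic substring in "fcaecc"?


Input: "fcaecc"
Checking substrings for palindromes:
  [4:6] "cc" (len 2) => palindrome
Longest palindromic substring: "cc" with length 2

2


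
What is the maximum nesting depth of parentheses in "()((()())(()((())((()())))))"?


Input: "()((()())(()((())((()())))))"
Tracking depth:
  Position 0 '(': depth becomes 1
  Position 1 ')': depth becomes 0
  Position 2 '(': depth becomes 1
  Position 3 '(': depth becomes 2
  Position 4 '(': depth becomes 3
  Position 5 ')': depth becomes 2
  Position 6 '(': depth becomes 3
  Position 7 ')': depth becomes 2
  Position 8 ')': depth becomes 1
  Position 9 '(': depth becomes 2
  Position 10 '(': depth becomes 3
  Position 11 ')': depth becomes 2
  Position 12 '(': depth becomes 3
  Position 13 '(': depth becomes 4
  Position 14 '(': depth becomes 5
  Position 15 ')': depth becomes 4
  Position 16 ')': depth becomes 3
  Position 17 '(': depth becomes 4
  Position 18 '(': depth becomes 5
  Position 19 '(': depth becomes 6
  Position 20 ')': depth becomes 5
  Position 21 '(': depth becomes 6
  Position 22 ')': depth becomes 5
  Position 23 ')': depth becomes 4
  Position 24 ')': depth becomes 3
  Position 25 ')': depth becomes 2
  Position 26 ')': depth becomes 1
  Position 27 ')': depth becomes 0
Maximum depth reached: 6

6


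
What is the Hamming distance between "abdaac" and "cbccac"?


Comparing "abdaac" and "cbccac" position by position:
  Position 0: 'a' vs 'c' => differ
  Position 1: 'b' vs 'b' => same
  Position 2: 'd' vs 'c' => differ
  Position 3: 'a' vs 'c' => differ
  Position 4: 'a' vs 'a' => same
  Position 5: 'c' vs 'c' => same
Total differences (Hamming distance): 3

3


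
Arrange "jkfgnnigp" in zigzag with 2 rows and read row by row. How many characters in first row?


Zigzag "jkfgnnigp" into 2 rows:
Placing characters:
  'j' => row 0
  'k' => row 1
  'f' => row 0
  'g' => row 1
  'n' => row 0
  'n' => row 1
  'i' => row 0
  'g' => row 1
  'p' => row 0
Rows:
  Row 0: "jfnip"
  Row 1: "kgng"
First row length: 5

5


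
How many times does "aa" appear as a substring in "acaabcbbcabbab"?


Searching for "aa" in "acaabcbbcabbab"
Scanning each position:
  Position 0: "ac" => no
  Position 1: "ca" => no
  Position 2: "aa" => MATCH
  Position 3: "ab" => no
  Position 4: "bc" => no
  Position 5: "cb" => no
  Position 6: "bb" => no
  Position 7: "bc" => no
  Position 8: "ca" => no
  Position 9: "ab" => no
  Position 10: "bb" => no
  Position 11: "ba" => no
  Position 12: "ab" => no
Total occurrences: 1

1


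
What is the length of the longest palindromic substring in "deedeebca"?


Input: "deedeebca"
Checking substrings for palindromes:
  [1:6] "eedee" (len 5) => palindrome
  [0:4] "deed" (len 4) => palindrome
  [2:5] "ede" (len 3) => palindrome
  [1:3] "ee" (len 2) => palindrome
  [4:6] "ee" (len 2) => palindrome
Longest palindromic substring: "eedee" with length 5

5


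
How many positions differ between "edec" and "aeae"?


Comparing "edec" and "aeae" position by position:
  Position 0: 'e' vs 'a' => DIFFER
  Position 1: 'd' vs 'e' => DIFFER
  Position 2: 'e' vs 'a' => DIFFER
  Position 3: 'c' vs 'e' => DIFFER
Positions that differ: 4

4


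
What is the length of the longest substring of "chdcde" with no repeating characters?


Input: "chdcde"
Sliding window (track last position of each char):
  Position 0 ('c'): window [0,0] length 1 -- new best
  Position 1 ('h'): window [0,1] length 2 -- new best
  Position 2 ('d'): window [0,2] length 3 -- new best
  Position 3 ('c'): repeat (last at 0), move window start to 1
  Position 3 ('c'): window [1,3] length 3
  Position 4 ('d'): repeat (last at 2), move window start to 3
  Position 4 ('d'): window [3,4] length 2
  Position 5 ('e'): window [3,5] length 3
Longest substring with no repeats: "chd" with length 3

3


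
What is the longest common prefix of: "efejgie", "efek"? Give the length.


Words: efejgie, efek
  Position 0: all 'e' => match
  Position 1: all 'f' => match
  Position 2: all 'e' => match
  Position 3: ('j', 'k') => mismatch, stop
LCP = "efe" (length 3)

3


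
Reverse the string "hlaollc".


Input: hlaollc
Reading characters right to left:
  Position 6: 'c'
  Position 5: 'l'
  Position 4: 'l'
  Position 3: 'o'
  Position 2: 'a'
  Position 1: 'l'
  Position 0: 'h'
Reversed: clloalh

clloalh


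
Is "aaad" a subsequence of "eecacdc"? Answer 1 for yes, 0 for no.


Check if "aaad" is a subsequence of "eecacdc"
Greedy scan:
  Position 0 ('e'): no match needed
  Position 1 ('e'): no match needed
  Position 2 ('c'): no match needed
  Position 3 ('a'): matches sub[0] = 'a'
  Position 4 ('c'): no match needed
  Position 5 ('d'): no match needed
  Position 6 ('c'): no match needed
Only matched 1/4 characters => not a subsequence

0


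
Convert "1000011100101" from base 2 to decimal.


Input: "1000011100101" in base 2
Positional expansion:
  Digit '1' (value 1) x 2^12 = 4096
  Digit '0' (value 0) x 2^11 = 0
  Digit '0' (value 0) x 2^10 = 0
  Digit '0' (value 0) x 2^9 = 0
  Digit '0' (value 0) x 2^8 = 0
  Digit '1' (value 1) x 2^7 = 128
  Digit '1' (value 1) x 2^6 = 64
  Digit '1' (value 1) x 2^5 = 32
  Digit '0' (value 0) x 2^4 = 0
  Digit '0' (value 0) x 2^3 = 0
  Digit '1' (value 1) x 2^2 = 4
  Digit '0' (value 0) x 2^1 = 0
  Digit '1' (value 1) x 2^0 = 1
Sum = 4325

4325


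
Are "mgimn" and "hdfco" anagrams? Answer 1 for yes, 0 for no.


Strings: "mgimn", "hdfco"
Sorted first:  gimmn
Sorted second: cdfho
Differ at position 0: 'g' vs 'c' => not anagrams

0


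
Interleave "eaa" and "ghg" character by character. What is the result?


Interleaving "eaa" and "ghg":
  Position 0: 'e' from first, 'g' from second => "eg"
  Position 1: 'a' from first, 'h' from second => "ah"
  Position 2: 'a' from first, 'g' from second => "ag"
Result: egahag

egahag


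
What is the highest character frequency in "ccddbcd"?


Input: ccddbcd
Character counts:
  'b': 1
  'c': 3
  'd': 3
Maximum frequency: 3

3


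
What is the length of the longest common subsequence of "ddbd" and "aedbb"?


LCS of "ddbd" and "aedbb"
DP table:
           a    e    d    b    b
      0    0    0    0    0    0
  d   0    0    0    1    1    1
  d   0    0    0    1    1    1
  b   0    0    0    1    2    2
  d   0    0    0    1    2    2
LCS length = dp[4][5] = 2

2


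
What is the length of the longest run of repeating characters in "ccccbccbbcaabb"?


Input: "ccccbccbbcaabb"
Scanning for longest run:
  Position 1 ('c'): continues run of 'c', length=2
  Position 2 ('c'): continues run of 'c', length=3
  Position 3 ('c'): continues run of 'c', length=4
  Position 4 ('b'): new char, reset run to 1
  Position 5 ('c'): new char, reset run to 1
  Position 6 ('c'): continues run of 'c', length=2
  Position 7 ('b'): new char, reset run to 1
  Position 8 ('b'): continues run of 'b', length=2
  Position 9 ('c'): new char, reset run to 1
  Position 10 ('a'): new char, reset run to 1
  Position 11 ('a'): continues run of 'a', length=2
  Position 12 ('b'): new char, reset run to 1
  Position 13 ('b'): continues run of 'b', length=2
Longest run: 'c' with length 4

4


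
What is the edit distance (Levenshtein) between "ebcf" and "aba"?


Computing edit distance: "ebcf" -> "aba"
DP table:
           a    b    a
      0    1    2    3
  e   1    1    2    3
  b   2    2    1    2
  c   3    3    2    2
  f   4    4    3    3
Edit distance = dp[4][3] = 3

3


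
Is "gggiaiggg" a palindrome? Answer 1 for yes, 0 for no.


Input: gggiaiggg
Reversed: gggiaiggg
  Compare pos 0 ('g') with pos 8 ('g'): match
  Compare pos 1 ('g') with pos 7 ('g'): match
  Compare pos 2 ('g') with pos 6 ('g'): match
  Compare pos 3 ('i') with pos 5 ('i'): match
Result: palindrome

1


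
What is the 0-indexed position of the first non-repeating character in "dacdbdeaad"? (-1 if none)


Input: dacdbdeaad
Character frequencies:
  'a': 3
  'b': 1
  'c': 1
  'd': 4
  'e': 1
Scanning left to right for freq == 1:
  Position 0 ('d'): freq=4, skip
  Position 1 ('a'): freq=3, skip
  Position 2 ('c'): unique! => answer = 2

2


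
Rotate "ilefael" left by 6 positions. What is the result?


Input: "ilefael", rotate left by 6
First 6 characters: "ilefae"
Remaining characters: "l"
Concatenate remaining + first: "l" + "ilefae" = "lilefae"

lilefae


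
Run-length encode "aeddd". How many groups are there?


Input: aeddd
Scanning for consecutive runs:
  Group 1: 'a' x 1 (positions 0-0)
  Group 2: 'e' x 1 (positions 1-1)
  Group 3: 'd' x 3 (positions 2-4)
Total groups: 3

3


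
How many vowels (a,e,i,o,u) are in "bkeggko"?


Input: bkeggko
Checking each character:
  'b' at position 0: consonant
  'k' at position 1: consonant
  'e' at position 2: vowel (running total: 1)
  'g' at position 3: consonant
  'g' at position 4: consonant
  'k' at position 5: consonant
  'o' at position 6: vowel (running total: 2)
Total vowels: 2

2


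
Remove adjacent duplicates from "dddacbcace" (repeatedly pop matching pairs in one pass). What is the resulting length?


Input: dddacbcace
Stack-based adjacent duplicate removal:
  Read 'd': push. Stack: d
  Read 'd': matches stack top 'd' => pop. Stack: (empty)
  Read 'd': push. Stack: d
  Read 'a': push. Stack: da
  Read 'c': push. Stack: dac
  Read 'b': push. Stack: dacb
  Read 'c': push. Stack: dacbc
  Read 'a': push. Stack: dacbca
  Read 'c': push. Stack: dacbcac
  Read 'e': push. Stack: dacbcace
Final stack: "dacbcace" (length 8)

8


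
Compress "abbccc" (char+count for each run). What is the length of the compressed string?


Input: abbccc
Runs:
  'a' x 1 => "a1"
  'b' x 2 => "b2"
  'c' x 3 => "c3"
Compressed: "a1b2c3"
Compressed length: 6

6


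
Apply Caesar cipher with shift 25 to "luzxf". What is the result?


Caesar cipher: shift "luzxf" by 25
  'l' (pos 11) + 25 = pos 10 = 'k'
  'u' (pos 20) + 25 = pos 19 = 't'
  'z' (pos 25) + 25 = pos 24 = 'y'
  'x' (pos 23) + 25 = pos 22 = 'w'
  'f' (pos 5) + 25 = pos 4 = 'e'
Result: ktywe

ktywe


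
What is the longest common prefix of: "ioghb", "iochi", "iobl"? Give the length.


Words: ioghb, iochi, iobl
  Position 0: all 'i' => match
  Position 1: all 'o' => match
  Position 2: ('g', 'c', 'b') => mismatch, stop
LCP = "io" (length 2)

2


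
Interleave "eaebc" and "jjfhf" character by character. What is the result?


Interleaving "eaebc" and "jjfhf":
  Position 0: 'e' from first, 'j' from second => "ej"
  Position 1: 'a' from first, 'j' from second => "aj"
  Position 2: 'e' from first, 'f' from second => "ef"
  Position 3: 'b' from first, 'h' from second => "bh"
  Position 4: 'c' from first, 'f' from second => "cf"
Result: ejajefbhcf

ejajefbhcf


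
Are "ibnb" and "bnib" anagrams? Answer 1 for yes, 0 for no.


Strings: "ibnb", "bnib"
Sorted first:  bbin
Sorted second: bbin
Sorted forms match => anagrams

1


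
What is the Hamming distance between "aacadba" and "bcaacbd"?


Comparing "aacadba" and "bcaacbd" position by position:
  Position 0: 'a' vs 'b' => differ
  Position 1: 'a' vs 'c' => differ
  Position 2: 'c' vs 'a' => differ
  Position 3: 'a' vs 'a' => same
  Position 4: 'd' vs 'c' => differ
  Position 5: 'b' vs 'b' => same
  Position 6: 'a' vs 'd' => differ
Total differences (Hamming distance): 5

5


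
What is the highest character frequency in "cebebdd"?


Input: cebebdd
Character counts:
  'b': 2
  'c': 1
  'd': 2
  'e': 2
Maximum frequency: 2

2


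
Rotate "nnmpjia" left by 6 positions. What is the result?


Input: "nnmpjia", rotate left by 6
First 6 characters: "nnmpji"
Remaining characters: "a"
Concatenate remaining + first: "a" + "nnmpji" = "annmpji"

annmpji


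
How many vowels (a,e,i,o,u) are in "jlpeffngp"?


Input: jlpeffngp
Checking each character:
  'j' at position 0: consonant
  'l' at position 1: consonant
  'p' at position 2: consonant
  'e' at position 3: vowel (running total: 1)
  'f' at position 4: consonant
  'f' at position 5: consonant
  'n' at position 6: consonant
  'g' at position 7: consonant
  'p' at position 8: consonant
Total vowels: 1

1


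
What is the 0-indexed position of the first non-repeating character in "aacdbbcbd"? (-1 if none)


Input: aacdbbcbd
Character frequencies:
  'a': 2
  'b': 3
  'c': 2
  'd': 2
Scanning left to right for freq == 1:
  Position 0 ('a'): freq=2, skip
  Position 1 ('a'): freq=2, skip
  Position 2 ('c'): freq=2, skip
  Position 3 ('d'): freq=2, skip
  Position 4 ('b'): freq=3, skip
  Position 5 ('b'): freq=3, skip
  Position 6 ('c'): freq=2, skip
  Position 7 ('b'): freq=3, skip
  Position 8 ('d'): freq=2, skip
  No unique character found => answer = -1

-1


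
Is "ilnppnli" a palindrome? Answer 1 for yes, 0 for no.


Input: ilnppnli
Reversed: ilnppnli
  Compare pos 0 ('i') with pos 7 ('i'): match
  Compare pos 1 ('l') with pos 6 ('l'): match
  Compare pos 2 ('n') with pos 5 ('n'): match
  Compare pos 3 ('p') with pos 4 ('p'): match
Result: palindrome

1


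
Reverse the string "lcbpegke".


Input: lcbpegke
Reading characters right to left:
  Position 7: 'e'
  Position 6: 'k'
  Position 5: 'g'
  Position 4: 'e'
  Position 3: 'p'
  Position 2: 'b'
  Position 1: 'c'
  Position 0: 'l'
Reversed: ekgepbcl

ekgepbcl


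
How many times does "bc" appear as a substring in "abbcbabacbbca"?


Searching for "bc" in "abbcbabacbbca"
Scanning each position:
  Position 0: "ab" => no
  Position 1: "bb" => no
  Position 2: "bc" => MATCH
  Position 3: "cb" => no
  Position 4: "ba" => no
  Position 5: "ab" => no
  Position 6: "ba" => no
  Position 7: "ac" => no
  Position 8: "cb" => no
  Position 9: "bb" => no
  Position 10: "bc" => MATCH
  Position 11: "ca" => no
Total occurrences: 2

2


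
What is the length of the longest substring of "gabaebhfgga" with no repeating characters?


Input: "gabaebhfgga"
Sliding window (track last position of each char):
  Position 0 ('g'): window [0,0] length 1 -- new best
  Position 1 ('a'): window [0,1] length 2 -- new best
  Position 2 ('b'): window [0,2] length 3 -- new best
  Position 3 ('a'): repeat (last at 1), move window start to 2
  Position 3 ('a'): window [2,3] length 2
  Position 4 ('e'): window [2,4] length 3
  Position 5 ('b'): repeat (last at 2), move window start to 3
  Position 5 ('b'): window [3,5] length 3
  Position 6 ('h'): window [3,6] length 4 -- new best
  Position 7 ('f'): window [3,7] length 5 -- new best
  Position 8 ('g'): window [3,8] length 6 -- new best
  Position 9 ('g'): repeat (last at 8), move window start to 9
  Position 9 ('g'): window [9,9] length 1
  Position 10 ('a'): window [9,10] length 2
Longest substring with no repeats: "aebhfg" with length 6

6


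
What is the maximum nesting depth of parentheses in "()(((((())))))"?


Input: "()(((((())))))"
Tracking depth:
  Position 0 '(': depth becomes 1
  Position 1 ')': depth becomes 0
  Position 2 '(': depth becomes 1
  Position 3 '(': depth becomes 2
  Position 4 '(': depth becomes 3
  Position 5 '(': depth becomes 4
  Position 6 '(': depth becomes 5
  Position 7 '(': depth becomes 6
  Position 8 ')': depth becomes 5
  Position 9 ')': depth becomes 4
  Position 10 ')': depth becomes 3
  Position 11 ')': depth becomes 2
  Position 12 ')': depth becomes 1
  Position 13 ')': depth becomes 0
Maximum depth reached: 6

6


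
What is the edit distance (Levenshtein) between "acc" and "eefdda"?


Computing edit distance: "acc" -> "eefdda"
DP table:
           e    e    f    d    d    a
      0    1    2    3    4    5    6
  a   1    1    2    3    4    5    5
  c   2    2    2    3    4    5    6
  c   3    3    3    3    4    5    6
Edit distance = dp[3][6] = 6

6


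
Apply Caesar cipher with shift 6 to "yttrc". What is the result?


Caesar cipher: shift "yttrc" by 6
  'y' (pos 24) + 6 = pos 4 = 'e'
  't' (pos 19) + 6 = pos 25 = 'z'
  't' (pos 19) + 6 = pos 25 = 'z'
  'r' (pos 17) + 6 = pos 23 = 'x'
  'c' (pos 2) + 6 = pos 8 = 'i'
Result: ezzxi

ezzxi


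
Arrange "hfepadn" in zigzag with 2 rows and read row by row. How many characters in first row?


Zigzag "hfepadn" into 2 rows:
Placing characters:
  'h' => row 0
  'f' => row 1
  'e' => row 0
  'p' => row 1
  'a' => row 0
  'd' => row 1
  'n' => row 0
Rows:
  Row 0: "hean"
  Row 1: "fpd"
First row length: 4

4


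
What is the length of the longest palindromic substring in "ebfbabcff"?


Input: "ebfbabcff"
Checking substrings for palindromes:
  [1:4] "bfb" (len 3) => palindrome
  [3:6] "bab" (len 3) => palindrome
  [7:9] "ff" (len 2) => palindrome
Longest palindromic substring: "bfb" with length 3

3


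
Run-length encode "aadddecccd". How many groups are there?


Input: aadddecccd
Scanning for consecutive runs:
  Group 1: 'a' x 2 (positions 0-1)
  Group 2: 'd' x 3 (positions 2-4)
  Group 3: 'e' x 1 (positions 5-5)
  Group 4: 'c' x 3 (positions 6-8)
  Group 5: 'd' x 1 (positions 9-9)
Total groups: 5

5


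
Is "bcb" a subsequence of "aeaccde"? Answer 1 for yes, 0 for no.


Check if "bcb" is a subsequence of "aeaccde"
Greedy scan:
  Position 0 ('a'): no match needed
  Position 1 ('e'): no match needed
  Position 2 ('a'): no match needed
  Position 3 ('c'): no match needed
  Position 4 ('c'): no match needed
  Position 5 ('d'): no match needed
  Position 6 ('e'): no match needed
Only matched 0/3 characters => not a subsequence

0


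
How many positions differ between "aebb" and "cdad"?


Comparing "aebb" and "cdad" position by position:
  Position 0: 'a' vs 'c' => DIFFER
  Position 1: 'e' vs 'd' => DIFFER
  Position 2: 'b' vs 'a' => DIFFER
  Position 3: 'b' vs 'd' => DIFFER
Positions that differ: 4

4


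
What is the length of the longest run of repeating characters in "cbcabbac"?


Input: "cbcabbac"
Scanning for longest run:
  Position 1 ('b'): new char, reset run to 1
  Position 2 ('c'): new char, reset run to 1
  Position 3 ('a'): new char, reset run to 1
  Position 4 ('b'): new char, reset run to 1
  Position 5 ('b'): continues run of 'b', length=2
  Position 6 ('a'): new char, reset run to 1
  Position 7 ('c'): new char, reset run to 1
Longest run: 'b' with length 2

2
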